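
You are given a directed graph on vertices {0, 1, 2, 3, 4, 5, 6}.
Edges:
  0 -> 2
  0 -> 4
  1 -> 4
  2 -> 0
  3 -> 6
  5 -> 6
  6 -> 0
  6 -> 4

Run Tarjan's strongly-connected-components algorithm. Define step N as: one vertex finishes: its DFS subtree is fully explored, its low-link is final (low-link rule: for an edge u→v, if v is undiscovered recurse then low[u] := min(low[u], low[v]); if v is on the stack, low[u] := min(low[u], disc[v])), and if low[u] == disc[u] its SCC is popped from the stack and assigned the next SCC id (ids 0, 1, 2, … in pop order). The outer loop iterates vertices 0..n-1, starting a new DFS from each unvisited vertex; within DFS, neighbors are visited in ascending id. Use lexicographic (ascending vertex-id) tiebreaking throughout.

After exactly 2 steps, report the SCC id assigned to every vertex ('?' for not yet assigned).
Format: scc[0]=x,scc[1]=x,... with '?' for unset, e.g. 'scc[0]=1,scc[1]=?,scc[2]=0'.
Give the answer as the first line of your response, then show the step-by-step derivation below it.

scc[0]=?,scc[1]=?,scc[2]=?,scc[3]=?,scc[4]=0,scc[5]=?,scc[6]=?

step 1: low=(low[0]=0,low[1]=?,low[2]=0,low[3]=?,low[4]=?,low[5]=?,low[6]=?); scc=(scc[0]=?,scc[1]=?,scc[2]=?,scc[3]=?,scc[4]=?,scc[5]=?,scc[6]=?)
step 2: low=(low[0]=0,low[1]=?,low[2]=0,low[3]=?,low[4]=2,low[5]=?,low[6]=?); scc=(scc[0]=?,scc[1]=?,scc[2]=?,scc[3]=?,scc[4]=0,scc[5]=?,scc[6]=?)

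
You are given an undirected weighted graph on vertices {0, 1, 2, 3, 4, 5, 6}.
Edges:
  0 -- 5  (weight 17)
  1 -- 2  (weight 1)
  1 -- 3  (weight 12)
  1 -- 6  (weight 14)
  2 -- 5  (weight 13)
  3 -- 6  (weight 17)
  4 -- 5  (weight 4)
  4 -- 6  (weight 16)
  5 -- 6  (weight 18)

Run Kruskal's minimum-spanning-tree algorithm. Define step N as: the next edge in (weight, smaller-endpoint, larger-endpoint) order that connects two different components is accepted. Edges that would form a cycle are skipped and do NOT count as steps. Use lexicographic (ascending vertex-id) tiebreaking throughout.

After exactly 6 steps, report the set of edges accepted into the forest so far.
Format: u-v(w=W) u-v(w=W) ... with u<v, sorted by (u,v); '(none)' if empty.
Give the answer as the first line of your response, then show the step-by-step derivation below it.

0-5(w=17) 1-2(w=1) 1-3(w=12) 1-6(w=14) 2-5(w=13) 4-5(w=4)

step 1: add edge 1-2 (w=1); MST = {1-2(w=1)}
step 2: add edge 4-5 (w=4); MST = {1-2(w=1) 4-5(w=4)}
step 3: add edge 1-3 (w=12); MST = {1-2(w=1) 1-3(w=12) 4-5(w=4)}
step 4: add edge 2-5 (w=13); MST = {1-2(w=1) 1-3(w=12) 2-5(w=13) 4-5(w=4)}
step 5: add edge 1-6 (w=14); MST = {1-2(w=1) 1-3(w=12) 1-6(w=14) 2-5(w=13) 4-5(w=4)}
step 6: add edge 0-5 (w=17); MST = {0-5(w=17) 1-2(w=1) 1-3(w=12) 1-6(w=14) 2-5(w=13) 4-5(w=4)}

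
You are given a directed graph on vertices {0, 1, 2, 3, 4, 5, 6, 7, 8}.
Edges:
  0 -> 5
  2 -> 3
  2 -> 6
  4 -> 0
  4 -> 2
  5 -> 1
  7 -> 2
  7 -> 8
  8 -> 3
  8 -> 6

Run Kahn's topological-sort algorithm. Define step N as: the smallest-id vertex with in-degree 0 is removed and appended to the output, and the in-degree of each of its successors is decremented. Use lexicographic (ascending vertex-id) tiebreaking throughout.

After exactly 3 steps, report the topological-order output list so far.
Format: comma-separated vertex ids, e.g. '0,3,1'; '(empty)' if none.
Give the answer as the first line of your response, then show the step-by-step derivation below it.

4,0,5

step 1: output 4; order=[4]; indeg=(0,1,1,2,0,1,2,0,1)
step 2: output 0; order=[4,0]; indeg=(0,1,1,2,0,0,2,0,1)
step 3: output 5; order=[4,0,5]; indeg=(0,0,1,2,0,0,2,0,1)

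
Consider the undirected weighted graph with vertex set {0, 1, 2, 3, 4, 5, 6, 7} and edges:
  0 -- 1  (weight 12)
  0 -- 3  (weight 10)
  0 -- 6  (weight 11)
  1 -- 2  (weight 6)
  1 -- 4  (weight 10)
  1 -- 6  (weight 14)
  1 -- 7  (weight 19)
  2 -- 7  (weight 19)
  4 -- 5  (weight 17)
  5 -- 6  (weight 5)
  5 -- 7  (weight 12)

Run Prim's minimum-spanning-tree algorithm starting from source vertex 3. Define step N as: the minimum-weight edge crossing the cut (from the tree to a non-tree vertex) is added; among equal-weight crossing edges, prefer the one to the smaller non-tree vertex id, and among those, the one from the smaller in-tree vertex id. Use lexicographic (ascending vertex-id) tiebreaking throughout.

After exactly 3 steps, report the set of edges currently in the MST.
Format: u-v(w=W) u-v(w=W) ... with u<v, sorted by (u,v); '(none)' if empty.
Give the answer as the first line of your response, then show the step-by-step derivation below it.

0-3(w=10) 0-6(w=11) 5-6(w=5)

step 1: add edge 0-3 (w=10); MST = {0-3(w=10)}
step 2: add edge 0-6 (w=11); MST = {0-3(w=10) 0-6(w=11)}
step 3: add edge 5-6 (w=5); MST = {0-3(w=10) 0-6(w=11) 5-6(w=5)}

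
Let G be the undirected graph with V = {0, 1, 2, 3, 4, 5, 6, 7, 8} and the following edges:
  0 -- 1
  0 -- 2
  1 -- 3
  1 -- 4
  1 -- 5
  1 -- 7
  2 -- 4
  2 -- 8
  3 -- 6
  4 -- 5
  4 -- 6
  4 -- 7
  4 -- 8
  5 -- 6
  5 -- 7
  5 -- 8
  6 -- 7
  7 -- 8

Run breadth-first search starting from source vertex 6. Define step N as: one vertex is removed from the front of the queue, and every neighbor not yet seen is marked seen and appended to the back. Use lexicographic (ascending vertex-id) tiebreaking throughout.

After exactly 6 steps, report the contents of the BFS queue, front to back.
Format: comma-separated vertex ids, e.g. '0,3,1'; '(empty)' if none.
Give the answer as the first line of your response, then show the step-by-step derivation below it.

2,8,0

step 1: dequeue 6; queue=[3,4,5,7]; order=6
step 2: dequeue 3; queue=[4,5,7,1]; order=6,3
step 3: dequeue 4; queue=[5,7,1,2,8]; order=6,3,4
step 4: dequeue 5; queue=[7,1,2,8]; order=6,3,4,5
step 5: dequeue 7; queue=[1,2,8]; order=6,3,4,5,7
step 6: dequeue 1; queue=[2,8,0]; order=6,3,4,5,7,1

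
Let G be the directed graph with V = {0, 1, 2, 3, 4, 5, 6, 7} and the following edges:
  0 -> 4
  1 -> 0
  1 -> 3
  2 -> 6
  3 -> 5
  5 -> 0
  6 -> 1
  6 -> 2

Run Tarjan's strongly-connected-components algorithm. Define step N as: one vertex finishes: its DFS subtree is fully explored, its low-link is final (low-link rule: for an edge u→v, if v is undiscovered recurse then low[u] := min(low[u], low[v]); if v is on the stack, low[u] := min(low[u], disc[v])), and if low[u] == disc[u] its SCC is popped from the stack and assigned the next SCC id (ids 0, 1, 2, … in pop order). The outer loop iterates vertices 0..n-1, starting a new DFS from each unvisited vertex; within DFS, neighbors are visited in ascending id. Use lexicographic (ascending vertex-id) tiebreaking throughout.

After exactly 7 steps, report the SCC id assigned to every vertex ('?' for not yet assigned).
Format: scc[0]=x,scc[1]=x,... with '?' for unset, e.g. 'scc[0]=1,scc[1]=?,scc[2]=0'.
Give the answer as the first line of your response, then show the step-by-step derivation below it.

scc[0]=1,scc[1]=4,scc[2]=5,scc[3]=3,scc[4]=0,scc[5]=2,scc[6]=5,scc[7]=?

step 1: low=(low[0]=0,low[1]=?,low[2]=?,low[3]=?,low[4]=1,low[5]=?,low[6]=?,low[7]=?); scc=(scc[0]=?,scc[1]=?,scc[2]=?,scc[3]=?,scc[4]=0,scc[5]=?,scc[6]=?,scc[7]=?)
step 2: low=(low[0]=0,low[1]=?,low[2]=?,low[3]=?,low[4]=1,low[5]=?,low[6]=?,low[7]=?); scc=(scc[0]=1,scc[1]=?,scc[2]=?,scc[3]=?,scc[4]=0,scc[5]=?,scc[6]=?,scc[7]=?)
step 3: low=(low[0]=0,low[1]=2,low[2]=?,low[3]=3,low[4]=1,low[5]=4,low[6]=?,low[7]=?); scc=(scc[0]=1,scc[1]=?,scc[2]=?,scc[3]=?,scc[4]=0,scc[5]=2,scc[6]=?,scc[7]=?)
step 4: low=(low[0]=0,low[1]=2,low[2]=?,low[3]=3,low[4]=1,low[5]=4,low[6]=?,low[7]=?); scc=(scc[0]=1,scc[1]=?,scc[2]=?,scc[3]=3,scc[4]=0,scc[5]=2,scc[6]=?,scc[7]=?)
step 5: low=(low[0]=0,low[1]=2,low[2]=?,low[3]=3,low[4]=1,low[5]=4,low[6]=?,low[7]=?); scc=(scc[0]=1,scc[1]=4,scc[2]=?,scc[3]=3,scc[4]=0,scc[5]=2,scc[6]=?,scc[7]=?)
step 6: low=(low[0]=0,low[1]=2,low[2]=5,low[3]=3,low[4]=1,low[5]=4,low[6]=5,low[7]=?); scc=(scc[0]=1,scc[1]=4,scc[2]=?,scc[3]=3,scc[4]=0,scc[5]=2,scc[6]=?,scc[7]=?)
step 7: low=(low[0]=0,low[1]=2,low[2]=5,low[3]=3,low[4]=1,low[5]=4,low[6]=5,low[7]=?); scc=(scc[0]=1,scc[1]=4,scc[2]=5,scc[3]=3,scc[4]=0,scc[5]=2,scc[6]=5,scc[7]=?)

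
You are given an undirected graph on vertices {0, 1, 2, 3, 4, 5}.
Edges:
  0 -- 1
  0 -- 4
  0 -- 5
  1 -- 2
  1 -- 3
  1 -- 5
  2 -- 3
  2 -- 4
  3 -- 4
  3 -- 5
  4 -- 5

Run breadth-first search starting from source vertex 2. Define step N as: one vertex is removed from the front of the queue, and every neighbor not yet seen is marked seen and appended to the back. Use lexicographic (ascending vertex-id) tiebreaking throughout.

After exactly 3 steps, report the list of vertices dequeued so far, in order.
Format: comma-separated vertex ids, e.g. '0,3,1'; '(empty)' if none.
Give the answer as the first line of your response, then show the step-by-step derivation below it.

2,1,3

step 1: dequeue 2; queue=[1,3,4]; order=2
step 2: dequeue 1; queue=[3,4,0,5]; order=2,1
step 3: dequeue 3; queue=[4,0,5]; order=2,1,3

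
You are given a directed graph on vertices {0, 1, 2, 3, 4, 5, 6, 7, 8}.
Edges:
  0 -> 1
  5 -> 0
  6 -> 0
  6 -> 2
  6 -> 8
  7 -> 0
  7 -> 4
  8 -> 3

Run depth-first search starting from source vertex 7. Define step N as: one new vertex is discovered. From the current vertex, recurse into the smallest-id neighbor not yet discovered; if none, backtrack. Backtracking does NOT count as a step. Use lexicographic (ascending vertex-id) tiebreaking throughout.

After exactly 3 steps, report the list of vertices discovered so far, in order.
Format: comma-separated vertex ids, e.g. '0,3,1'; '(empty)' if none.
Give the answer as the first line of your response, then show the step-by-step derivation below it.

7,0,1

step 1: discover 7; path=7; order=7
step 2: discover 0; path=7>0; order=7,0
step 3: discover 1; path=7>0>1; order=7,0,1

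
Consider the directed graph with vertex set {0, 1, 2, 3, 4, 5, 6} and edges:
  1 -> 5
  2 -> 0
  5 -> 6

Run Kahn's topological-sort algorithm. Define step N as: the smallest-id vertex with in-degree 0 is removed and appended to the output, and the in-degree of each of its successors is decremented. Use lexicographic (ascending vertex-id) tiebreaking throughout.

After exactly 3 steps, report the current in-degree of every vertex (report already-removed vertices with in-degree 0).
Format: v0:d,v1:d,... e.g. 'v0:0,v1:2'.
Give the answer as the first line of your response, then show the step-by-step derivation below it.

v0:0,v1:0,v2:0,v3:0,v4:0,v5:0,v6:1

step 1: output 1; order=[1]; indeg=(1,0,0,0,0,0,1)
step 2: output 2; order=[1,2]; indeg=(0,0,0,0,0,0,1)
step 3: output 0; order=[1,2,0]; indeg=(0,0,0,0,0,0,1)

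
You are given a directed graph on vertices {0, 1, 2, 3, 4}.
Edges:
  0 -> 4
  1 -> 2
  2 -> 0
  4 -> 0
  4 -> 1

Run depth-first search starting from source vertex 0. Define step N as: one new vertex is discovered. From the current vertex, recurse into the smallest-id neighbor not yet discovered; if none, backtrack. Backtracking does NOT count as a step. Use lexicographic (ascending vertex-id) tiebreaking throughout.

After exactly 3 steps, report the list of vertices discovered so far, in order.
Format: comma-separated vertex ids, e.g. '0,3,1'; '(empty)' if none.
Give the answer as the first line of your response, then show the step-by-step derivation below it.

0,4,1

step 1: discover 0; path=0; order=0
step 2: discover 4; path=0>4; order=0,4
step 3: discover 1; path=0>4>1; order=0,4,1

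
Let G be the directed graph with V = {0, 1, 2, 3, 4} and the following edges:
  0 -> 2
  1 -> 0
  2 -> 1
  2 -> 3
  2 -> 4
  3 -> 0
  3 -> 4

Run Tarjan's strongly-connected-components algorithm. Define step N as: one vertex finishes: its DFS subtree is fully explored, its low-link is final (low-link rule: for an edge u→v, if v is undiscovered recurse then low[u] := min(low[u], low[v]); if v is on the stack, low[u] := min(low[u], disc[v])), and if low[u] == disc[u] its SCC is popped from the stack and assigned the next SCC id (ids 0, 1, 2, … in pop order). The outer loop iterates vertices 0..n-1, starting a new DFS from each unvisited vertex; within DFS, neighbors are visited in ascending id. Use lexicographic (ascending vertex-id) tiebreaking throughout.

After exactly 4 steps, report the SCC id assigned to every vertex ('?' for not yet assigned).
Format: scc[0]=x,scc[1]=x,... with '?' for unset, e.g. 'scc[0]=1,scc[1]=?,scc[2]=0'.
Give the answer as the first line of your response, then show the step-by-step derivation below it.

scc[0]=?,scc[1]=?,scc[2]=?,scc[3]=?,scc[4]=0

step 1: low=(low[0]=0,low[1]=0,low[2]=1,low[3]=?,low[4]=?); scc=(scc[0]=?,scc[1]=?,scc[2]=?,scc[3]=?,scc[4]=?)
step 2: low=(low[0]=0,low[1]=0,low[2]=0,low[3]=0,low[4]=4); scc=(scc[0]=?,scc[1]=?,scc[2]=?,scc[3]=?,scc[4]=0)
step 3: low=(low[0]=0,low[1]=0,low[2]=0,low[3]=0,low[4]=4); scc=(scc[0]=?,scc[1]=?,scc[2]=?,scc[3]=?,scc[4]=0)
step 4: low=(low[0]=0,low[1]=0,low[2]=0,low[3]=0,low[4]=4); scc=(scc[0]=?,scc[1]=?,scc[2]=?,scc[3]=?,scc[4]=0)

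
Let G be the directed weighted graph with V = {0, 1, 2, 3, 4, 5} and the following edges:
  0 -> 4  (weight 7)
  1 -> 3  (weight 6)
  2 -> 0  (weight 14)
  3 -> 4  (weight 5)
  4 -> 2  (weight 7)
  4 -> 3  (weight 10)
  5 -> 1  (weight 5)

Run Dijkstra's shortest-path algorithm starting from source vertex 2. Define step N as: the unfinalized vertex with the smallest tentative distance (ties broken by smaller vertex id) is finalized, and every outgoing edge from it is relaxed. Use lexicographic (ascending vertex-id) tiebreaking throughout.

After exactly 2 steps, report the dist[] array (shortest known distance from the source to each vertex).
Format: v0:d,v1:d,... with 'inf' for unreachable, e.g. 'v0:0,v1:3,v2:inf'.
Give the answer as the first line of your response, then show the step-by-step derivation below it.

v0:14,v1:inf,v2:0,v3:inf,v4:21,v5:inf

step 1: dist = v0:14,v1:inf,v2:0,v3:inf,v4:inf,v5:inf
step 2: dist = v0:14,v1:inf,v2:0,v3:inf,v4:21,v5:inf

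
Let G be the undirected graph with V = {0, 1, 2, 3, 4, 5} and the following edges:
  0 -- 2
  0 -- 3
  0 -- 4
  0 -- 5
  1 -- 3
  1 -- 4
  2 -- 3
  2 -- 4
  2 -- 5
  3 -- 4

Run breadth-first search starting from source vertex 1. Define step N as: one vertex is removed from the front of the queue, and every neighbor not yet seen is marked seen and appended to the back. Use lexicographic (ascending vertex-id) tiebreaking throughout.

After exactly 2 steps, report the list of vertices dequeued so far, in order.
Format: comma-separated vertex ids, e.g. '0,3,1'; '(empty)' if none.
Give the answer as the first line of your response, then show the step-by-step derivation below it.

1,3

step 1: dequeue 1; queue=[3,4]; order=1
step 2: dequeue 3; queue=[4,0,2]; order=1,3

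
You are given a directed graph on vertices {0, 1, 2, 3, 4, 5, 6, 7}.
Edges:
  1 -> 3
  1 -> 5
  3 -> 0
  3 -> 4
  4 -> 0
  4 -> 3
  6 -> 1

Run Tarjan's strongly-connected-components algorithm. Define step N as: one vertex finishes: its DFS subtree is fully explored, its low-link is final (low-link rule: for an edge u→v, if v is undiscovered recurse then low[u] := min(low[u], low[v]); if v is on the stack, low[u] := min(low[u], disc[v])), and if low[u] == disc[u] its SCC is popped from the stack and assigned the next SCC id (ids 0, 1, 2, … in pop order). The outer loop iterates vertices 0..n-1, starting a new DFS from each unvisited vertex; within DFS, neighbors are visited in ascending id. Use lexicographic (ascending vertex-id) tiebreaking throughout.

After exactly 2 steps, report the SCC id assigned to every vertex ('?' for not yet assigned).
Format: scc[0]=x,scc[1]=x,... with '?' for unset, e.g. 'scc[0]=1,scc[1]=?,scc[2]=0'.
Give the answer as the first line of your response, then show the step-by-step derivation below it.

scc[0]=0,scc[1]=?,scc[2]=?,scc[3]=?,scc[4]=?,scc[5]=?,scc[6]=?,scc[7]=?

step 1: low=(low[0]=0,low[1]=?,low[2]=?,low[3]=?,low[4]=?,low[5]=?,low[6]=?,low[7]=?); scc=(scc[0]=0,scc[1]=?,scc[2]=?,scc[3]=?,scc[4]=?,scc[5]=?,scc[6]=?,scc[7]=?)
step 2: low=(low[0]=0,low[1]=1,low[2]=?,low[3]=2,low[4]=2,low[5]=?,low[6]=?,low[7]=?); scc=(scc[0]=0,scc[1]=?,scc[2]=?,scc[3]=?,scc[4]=?,scc[5]=?,scc[6]=?,scc[7]=?)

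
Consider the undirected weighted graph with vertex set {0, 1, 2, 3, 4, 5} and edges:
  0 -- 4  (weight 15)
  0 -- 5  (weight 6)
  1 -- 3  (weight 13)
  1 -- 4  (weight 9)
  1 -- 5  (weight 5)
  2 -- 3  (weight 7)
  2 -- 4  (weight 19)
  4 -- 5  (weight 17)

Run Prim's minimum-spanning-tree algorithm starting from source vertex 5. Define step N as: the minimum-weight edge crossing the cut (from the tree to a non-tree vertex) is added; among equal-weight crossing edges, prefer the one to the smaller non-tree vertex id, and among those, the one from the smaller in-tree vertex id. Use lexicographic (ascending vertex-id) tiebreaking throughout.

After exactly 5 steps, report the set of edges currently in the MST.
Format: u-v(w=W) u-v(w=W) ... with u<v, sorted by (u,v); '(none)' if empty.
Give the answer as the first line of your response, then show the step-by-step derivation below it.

0-5(w=6) 1-3(w=13) 1-4(w=9) 1-5(w=5) 2-3(w=7)

step 1: add edge 1-5 (w=5); MST = {1-5(w=5)}
step 2: add edge 0-5 (w=6); MST = {0-5(w=6) 1-5(w=5)}
step 3: add edge 1-4 (w=9); MST = {0-5(w=6) 1-4(w=9) 1-5(w=5)}
step 4: add edge 1-3 (w=13); MST = {0-5(w=6) 1-3(w=13) 1-4(w=9) 1-5(w=5)}
step 5: add edge 2-3 (w=7); MST = {0-5(w=6) 1-3(w=13) 1-4(w=9) 1-5(w=5) 2-3(w=7)}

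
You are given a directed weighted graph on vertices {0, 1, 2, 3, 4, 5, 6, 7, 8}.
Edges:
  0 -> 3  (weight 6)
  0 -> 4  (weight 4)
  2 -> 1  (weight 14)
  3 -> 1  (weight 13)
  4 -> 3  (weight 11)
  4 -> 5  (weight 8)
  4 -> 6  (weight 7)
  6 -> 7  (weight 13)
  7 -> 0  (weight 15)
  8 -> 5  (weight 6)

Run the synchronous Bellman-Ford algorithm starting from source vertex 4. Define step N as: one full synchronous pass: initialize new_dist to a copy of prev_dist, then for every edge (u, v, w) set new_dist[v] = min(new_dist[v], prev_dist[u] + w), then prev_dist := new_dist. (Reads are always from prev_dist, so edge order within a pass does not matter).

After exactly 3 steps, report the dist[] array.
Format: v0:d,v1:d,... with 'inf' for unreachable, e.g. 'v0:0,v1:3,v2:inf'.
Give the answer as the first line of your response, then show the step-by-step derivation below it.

v0:35,v1:24,v2:inf,v3:11,v4:0,v5:8,v6:7,v7:20,v8:inf

step 1: dist = v0:inf,v1:inf,v2:inf,v3:11,v4:0,v5:8,v6:7,v7:inf,v8:inf
step 2: dist = v0:inf,v1:24,v2:inf,v3:11,v4:0,v5:8,v6:7,v7:20,v8:inf
step 3: dist = v0:35,v1:24,v2:inf,v3:11,v4:0,v5:8,v6:7,v7:20,v8:inf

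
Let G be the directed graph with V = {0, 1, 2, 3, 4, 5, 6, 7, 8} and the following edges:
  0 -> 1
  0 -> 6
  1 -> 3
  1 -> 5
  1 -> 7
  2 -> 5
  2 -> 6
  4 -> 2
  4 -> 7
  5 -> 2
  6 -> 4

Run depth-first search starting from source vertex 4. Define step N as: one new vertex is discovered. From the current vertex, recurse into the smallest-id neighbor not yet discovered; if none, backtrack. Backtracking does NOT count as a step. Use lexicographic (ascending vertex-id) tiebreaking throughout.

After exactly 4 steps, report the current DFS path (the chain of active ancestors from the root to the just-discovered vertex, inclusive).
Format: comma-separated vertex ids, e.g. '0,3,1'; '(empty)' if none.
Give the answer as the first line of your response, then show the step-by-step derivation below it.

4,2,6

step 1: discover 4; path=4; order=4
step 2: discover 2; path=4>2; order=4,2
step 3: discover 5; path=4>2>5; order=4,2,5
step 4: discover 6; path=4>2>6; order=4,2,5,6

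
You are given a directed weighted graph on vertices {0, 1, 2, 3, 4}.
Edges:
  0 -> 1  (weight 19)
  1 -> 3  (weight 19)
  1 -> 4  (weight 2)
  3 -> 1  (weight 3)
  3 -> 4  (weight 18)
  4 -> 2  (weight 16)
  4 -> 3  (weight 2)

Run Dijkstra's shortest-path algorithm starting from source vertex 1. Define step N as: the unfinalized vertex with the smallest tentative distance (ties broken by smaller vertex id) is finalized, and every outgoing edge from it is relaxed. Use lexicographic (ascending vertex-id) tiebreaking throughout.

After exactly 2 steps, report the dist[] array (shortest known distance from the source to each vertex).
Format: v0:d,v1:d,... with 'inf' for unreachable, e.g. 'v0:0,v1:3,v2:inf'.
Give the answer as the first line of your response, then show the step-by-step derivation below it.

v0:inf,v1:0,v2:18,v3:4,v4:2

step 1: dist = v0:inf,v1:0,v2:inf,v3:19,v4:2
step 2: dist = v0:inf,v1:0,v2:18,v3:4,v4:2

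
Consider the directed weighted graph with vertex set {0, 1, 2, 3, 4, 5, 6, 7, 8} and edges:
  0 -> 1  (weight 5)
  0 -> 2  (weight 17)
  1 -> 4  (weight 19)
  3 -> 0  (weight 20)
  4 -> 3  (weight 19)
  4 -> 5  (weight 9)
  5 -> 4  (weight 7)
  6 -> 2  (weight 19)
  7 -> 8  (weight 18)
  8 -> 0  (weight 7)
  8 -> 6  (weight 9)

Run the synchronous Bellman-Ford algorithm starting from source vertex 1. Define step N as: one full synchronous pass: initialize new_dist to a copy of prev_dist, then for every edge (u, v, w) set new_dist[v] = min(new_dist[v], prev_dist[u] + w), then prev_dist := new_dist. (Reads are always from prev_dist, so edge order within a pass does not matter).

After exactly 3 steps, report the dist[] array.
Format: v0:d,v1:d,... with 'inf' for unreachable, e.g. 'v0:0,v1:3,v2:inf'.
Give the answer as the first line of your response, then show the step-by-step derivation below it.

v0:58,v1:0,v2:inf,v3:38,v4:19,v5:28,v6:inf,v7:inf,v8:inf

step 1: dist = v0:inf,v1:0,v2:inf,v3:inf,v4:19,v5:inf,v6:inf,v7:inf,v8:inf
step 2: dist = v0:inf,v1:0,v2:inf,v3:38,v4:19,v5:28,v6:inf,v7:inf,v8:inf
step 3: dist = v0:58,v1:0,v2:inf,v3:38,v4:19,v5:28,v6:inf,v7:inf,v8:inf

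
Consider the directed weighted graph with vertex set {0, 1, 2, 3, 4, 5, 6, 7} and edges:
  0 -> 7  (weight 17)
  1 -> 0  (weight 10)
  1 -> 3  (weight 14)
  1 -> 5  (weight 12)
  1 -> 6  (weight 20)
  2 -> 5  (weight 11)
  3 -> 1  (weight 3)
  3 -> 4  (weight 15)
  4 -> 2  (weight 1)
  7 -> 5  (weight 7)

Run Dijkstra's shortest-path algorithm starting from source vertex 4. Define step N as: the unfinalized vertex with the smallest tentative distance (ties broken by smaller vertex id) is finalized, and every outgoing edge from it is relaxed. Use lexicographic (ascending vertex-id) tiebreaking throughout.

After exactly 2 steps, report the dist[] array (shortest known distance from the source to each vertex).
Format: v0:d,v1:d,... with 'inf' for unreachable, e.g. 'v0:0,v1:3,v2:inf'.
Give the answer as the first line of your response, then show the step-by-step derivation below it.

v0:inf,v1:inf,v2:1,v3:inf,v4:0,v5:12,v6:inf,v7:inf

step 1: dist = v0:inf,v1:inf,v2:1,v3:inf,v4:0,v5:inf,v6:inf,v7:inf
step 2: dist = v0:inf,v1:inf,v2:1,v3:inf,v4:0,v5:12,v6:inf,v7:inf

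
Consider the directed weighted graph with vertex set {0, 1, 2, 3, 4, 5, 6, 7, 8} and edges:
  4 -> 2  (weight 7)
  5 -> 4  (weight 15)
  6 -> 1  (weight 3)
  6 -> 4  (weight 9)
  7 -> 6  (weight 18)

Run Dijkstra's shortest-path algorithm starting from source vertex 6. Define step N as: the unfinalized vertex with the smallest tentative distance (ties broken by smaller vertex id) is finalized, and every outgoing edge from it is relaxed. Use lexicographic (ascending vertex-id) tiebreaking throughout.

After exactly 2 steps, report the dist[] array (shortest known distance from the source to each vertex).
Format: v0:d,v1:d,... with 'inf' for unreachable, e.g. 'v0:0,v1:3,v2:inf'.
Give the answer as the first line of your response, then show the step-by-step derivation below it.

v0:inf,v1:3,v2:inf,v3:inf,v4:9,v5:inf,v6:0,v7:inf,v8:inf

step 1: dist = v0:inf,v1:3,v2:inf,v3:inf,v4:9,v5:inf,v6:0,v7:inf,v8:inf
step 2: dist = v0:inf,v1:3,v2:inf,v3:inf,v4:9,v5:inf,v6:0,v7:inf,v8:inf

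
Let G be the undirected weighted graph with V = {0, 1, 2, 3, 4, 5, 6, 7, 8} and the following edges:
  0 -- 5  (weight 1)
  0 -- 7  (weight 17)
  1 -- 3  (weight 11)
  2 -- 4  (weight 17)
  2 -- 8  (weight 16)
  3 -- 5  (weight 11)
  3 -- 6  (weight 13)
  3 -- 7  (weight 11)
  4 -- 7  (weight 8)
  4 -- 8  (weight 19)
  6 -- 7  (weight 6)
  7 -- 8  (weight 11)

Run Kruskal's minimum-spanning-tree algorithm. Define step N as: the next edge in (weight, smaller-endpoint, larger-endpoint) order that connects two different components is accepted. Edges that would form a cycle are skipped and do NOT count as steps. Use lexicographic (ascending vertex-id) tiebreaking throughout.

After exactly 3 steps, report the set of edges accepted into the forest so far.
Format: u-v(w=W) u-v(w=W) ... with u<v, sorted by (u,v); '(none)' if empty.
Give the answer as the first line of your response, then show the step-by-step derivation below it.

0-5(w=1) 4-7(w=8) 6-7(w=6)

step 1: add edge 0-5 (w=1); MST = {0-5(w=1)}
step 2: add edge 6-7 (w=6); MST = {0-5(w=1) 6-7(w=6)}
step 3: add edge 4-7 (w=8); MST = {0-5(w=1) 4-7(w=8) 6-7(w=6)}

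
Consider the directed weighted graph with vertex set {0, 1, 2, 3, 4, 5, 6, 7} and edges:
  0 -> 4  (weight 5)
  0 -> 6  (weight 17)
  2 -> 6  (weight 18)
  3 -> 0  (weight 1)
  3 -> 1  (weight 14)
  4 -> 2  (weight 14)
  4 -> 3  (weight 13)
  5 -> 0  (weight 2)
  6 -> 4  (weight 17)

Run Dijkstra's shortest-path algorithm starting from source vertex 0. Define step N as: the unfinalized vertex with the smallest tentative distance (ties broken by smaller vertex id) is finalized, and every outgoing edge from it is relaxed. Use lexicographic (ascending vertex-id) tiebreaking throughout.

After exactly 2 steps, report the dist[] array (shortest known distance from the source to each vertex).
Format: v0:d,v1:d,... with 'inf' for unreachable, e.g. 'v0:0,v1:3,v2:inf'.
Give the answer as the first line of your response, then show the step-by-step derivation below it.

v0:0,v1:inf,v2:19,v3:18,v4:5,v5:inf,v6:17,v7:inf

step 1: dist = v0:0,v1:inf,v2:inf,v3:inf,v4:5,v5:inf,v6:17,v7:inf
step 2: dist = v0:0,v1:inf,v2:19,v3:18,v4:5,v5:inf,v6:17,v7:inf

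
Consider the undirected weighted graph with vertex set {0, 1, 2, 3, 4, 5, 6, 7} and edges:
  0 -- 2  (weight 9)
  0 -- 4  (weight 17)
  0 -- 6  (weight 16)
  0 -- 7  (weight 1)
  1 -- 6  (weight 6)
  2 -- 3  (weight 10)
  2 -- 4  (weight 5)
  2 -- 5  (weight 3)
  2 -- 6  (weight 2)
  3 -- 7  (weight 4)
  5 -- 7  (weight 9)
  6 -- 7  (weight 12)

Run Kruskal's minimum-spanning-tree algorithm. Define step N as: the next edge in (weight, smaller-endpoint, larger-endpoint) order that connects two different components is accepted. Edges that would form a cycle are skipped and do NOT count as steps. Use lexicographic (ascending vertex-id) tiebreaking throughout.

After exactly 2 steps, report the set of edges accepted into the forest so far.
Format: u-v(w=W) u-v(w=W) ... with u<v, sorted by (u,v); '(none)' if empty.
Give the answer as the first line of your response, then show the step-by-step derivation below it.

0-7(w=1) 2-6(w=2)

step 1: add edge 0-7 (w=1); MST = {0-7(w=1)}
step 2: add edge 2-6 (w=2); MST = {0-7(w=1) 2-6(w=2)}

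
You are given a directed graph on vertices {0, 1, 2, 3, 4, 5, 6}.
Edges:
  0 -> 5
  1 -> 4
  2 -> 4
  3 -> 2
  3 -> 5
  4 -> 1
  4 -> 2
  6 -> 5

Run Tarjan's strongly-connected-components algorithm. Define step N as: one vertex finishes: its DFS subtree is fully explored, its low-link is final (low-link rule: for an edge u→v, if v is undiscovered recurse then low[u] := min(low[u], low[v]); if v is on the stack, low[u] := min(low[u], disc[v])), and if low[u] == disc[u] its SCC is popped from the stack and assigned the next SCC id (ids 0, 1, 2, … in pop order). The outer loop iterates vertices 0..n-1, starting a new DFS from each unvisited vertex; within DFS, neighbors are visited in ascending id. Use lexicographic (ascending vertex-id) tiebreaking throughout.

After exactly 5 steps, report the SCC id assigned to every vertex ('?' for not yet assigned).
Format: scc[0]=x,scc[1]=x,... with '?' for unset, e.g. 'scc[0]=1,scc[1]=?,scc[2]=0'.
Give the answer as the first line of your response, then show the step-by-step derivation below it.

scc[0]=1,scc[1]=2,scc[2]=2,scc[3]=?,scc[4]=2,scc[5]=0,scc[6]=?

step 1: low=(low[0]=0,low[1]=?,low[2]=?,low[3]=?,low[4]=?,low[5]=1,low[6]=?); scc=(scc[0]=?,scc[1]=?,scc[2]=?,scc[3]=?,scc[4]=?,scc[5]=0,scc[6]=?)
step 2: low=(low[0]=0,low[1]=?,low[2]=?,low[3]=?,low[4]=?,low[5]=1,low[6]=?); scc=(scc[0]=1,scc[1]=?,scc[2]=?,scc[3]=?,scc[4]=?,scc[5]=0,scc[6]=?)
step 3: low=(low[0]=0,low[1]=2,low[2]=3,low[3]=?,low[4]=2,low[5]=1,low[6]=?); scc=(scc[0]=1,scc[1]=?,scc[2]=?,scc[3]=?,scc[4]=?,scc[5]=0,scc[6]=?)
step 4: low=(low[0]=0,low[1]=2,low[2]=3,low[3]=?,low[4]=2,low[5]=1,low[6]=?); scc=(scc[0]=1,scc[1]=?,scc[2]=?,scc[3]=?,scc[4]=?,scc[5]=0,scc[6]=?)
step 5: low=(low[0]=0,low[1]=2,low[2]=3,low[3]=?,low[4]=2,low[5]=1,low[6]=?); scc=(scc[0]=1,scc[1]=2,scc[2]=2,scc[3]=?,scc[4]=2,scc[5]=0,scc[6]=?)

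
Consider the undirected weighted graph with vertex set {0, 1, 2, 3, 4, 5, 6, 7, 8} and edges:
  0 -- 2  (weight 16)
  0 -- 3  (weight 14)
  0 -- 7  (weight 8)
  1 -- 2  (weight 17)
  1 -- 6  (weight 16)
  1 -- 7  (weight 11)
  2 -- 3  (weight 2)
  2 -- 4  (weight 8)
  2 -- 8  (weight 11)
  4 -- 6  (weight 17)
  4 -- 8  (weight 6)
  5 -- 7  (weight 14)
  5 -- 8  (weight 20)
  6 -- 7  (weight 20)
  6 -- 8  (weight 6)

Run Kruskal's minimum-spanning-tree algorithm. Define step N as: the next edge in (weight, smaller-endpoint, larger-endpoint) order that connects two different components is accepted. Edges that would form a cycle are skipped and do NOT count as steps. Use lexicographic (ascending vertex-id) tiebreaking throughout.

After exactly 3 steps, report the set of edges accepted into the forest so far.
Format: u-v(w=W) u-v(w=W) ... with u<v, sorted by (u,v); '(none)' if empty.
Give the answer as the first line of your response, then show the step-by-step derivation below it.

2-3(w=2) 4-8(w=6) 6-8(w=6)

step 1: add edge 2-3 (w=2); MST = {2-3(w=2)}
step 2: add edge 4-8 (w=6); MST = {2-3(w=2) 4-8(w=6)}
step 3: add edge 6-8 (w=6); MST = {2-3(w=2) 4-8(w=6) 6-8(w=6)}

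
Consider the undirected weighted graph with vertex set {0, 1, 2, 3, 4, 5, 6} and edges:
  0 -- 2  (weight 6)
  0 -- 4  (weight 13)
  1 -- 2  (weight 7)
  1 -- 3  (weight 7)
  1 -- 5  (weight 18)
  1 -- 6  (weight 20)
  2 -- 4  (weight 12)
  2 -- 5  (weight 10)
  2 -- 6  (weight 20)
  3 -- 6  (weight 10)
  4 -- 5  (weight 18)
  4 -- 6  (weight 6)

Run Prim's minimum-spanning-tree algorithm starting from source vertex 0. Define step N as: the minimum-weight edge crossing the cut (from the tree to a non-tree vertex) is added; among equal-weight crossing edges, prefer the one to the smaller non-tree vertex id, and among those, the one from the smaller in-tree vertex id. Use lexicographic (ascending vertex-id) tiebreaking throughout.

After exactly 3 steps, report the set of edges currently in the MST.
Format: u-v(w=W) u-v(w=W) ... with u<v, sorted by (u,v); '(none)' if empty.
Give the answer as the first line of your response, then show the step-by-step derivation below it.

0-2(w=6) 1-2(w=7) 1-3(w=7)

step 1: add edge 0-2 (w=6); MST = {0-2(w=6)}
step 2: add edge 1-2 (w=7); MST = {0-2(w=6) 1-2(w=7)}
step 3: add edge 1-3 (w=7); MST = {0-2(w=6) 1-2(w=7) 1-3(w=7)}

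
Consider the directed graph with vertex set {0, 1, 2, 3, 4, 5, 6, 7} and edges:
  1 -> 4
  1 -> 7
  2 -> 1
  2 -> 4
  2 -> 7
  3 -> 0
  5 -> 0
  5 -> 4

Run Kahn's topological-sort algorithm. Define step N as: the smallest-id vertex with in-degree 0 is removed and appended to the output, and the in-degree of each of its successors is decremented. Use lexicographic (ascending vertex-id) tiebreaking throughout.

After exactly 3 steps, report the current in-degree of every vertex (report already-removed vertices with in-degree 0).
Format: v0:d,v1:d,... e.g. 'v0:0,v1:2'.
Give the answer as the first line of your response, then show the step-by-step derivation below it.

v0:1,v1:0,v2:0,v3:0,v4:1,v5:0,v6:0,v7:0

step 1: output 2; order=[2]; indeg=(2,0,0,0,2,0,0,1)
step 2: output 1; order=[2,1]; indeg=(2,0,0,0,1,0,0,0)
step 3: output 3; order=[2,1,3]; indeg=(1,0,0,0,1,0,0,0)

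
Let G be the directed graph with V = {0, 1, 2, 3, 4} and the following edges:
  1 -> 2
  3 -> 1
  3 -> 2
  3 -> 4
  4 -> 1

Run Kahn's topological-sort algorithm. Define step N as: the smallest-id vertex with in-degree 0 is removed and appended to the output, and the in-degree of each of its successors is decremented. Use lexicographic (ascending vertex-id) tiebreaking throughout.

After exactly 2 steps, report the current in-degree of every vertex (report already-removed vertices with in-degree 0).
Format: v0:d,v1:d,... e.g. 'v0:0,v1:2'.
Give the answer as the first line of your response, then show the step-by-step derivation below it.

v0:0,v1:1,v2:1,v3:0,v4:0

step 1: output 0; order=[0]; indeg=(0,2,2,0,1)
step 2: output 3; order=[0,3]; indeg=(0,1,1,0,0)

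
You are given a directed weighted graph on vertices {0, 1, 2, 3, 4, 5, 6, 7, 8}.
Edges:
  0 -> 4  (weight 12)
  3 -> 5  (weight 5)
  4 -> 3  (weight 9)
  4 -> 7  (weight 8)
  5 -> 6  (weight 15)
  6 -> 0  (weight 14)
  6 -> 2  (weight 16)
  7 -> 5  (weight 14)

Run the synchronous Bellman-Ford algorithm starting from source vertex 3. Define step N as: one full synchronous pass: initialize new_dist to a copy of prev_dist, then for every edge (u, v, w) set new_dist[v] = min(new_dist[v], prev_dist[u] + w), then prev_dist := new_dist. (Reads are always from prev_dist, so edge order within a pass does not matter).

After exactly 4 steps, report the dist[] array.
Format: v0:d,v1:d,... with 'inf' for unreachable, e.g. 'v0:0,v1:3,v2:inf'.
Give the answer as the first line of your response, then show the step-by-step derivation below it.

v0:34,v1:inf,v2:36,v3:0,v4:46,v5:5,v6:20,v7:inf,v8:inf

step 1: dist = v0:inf,v1:inf,v2:inf,v3:0,v4:inf,v5:5,v6:inf,v7:inf,v8:inf
step 2: dist = v0:inf,v1:inf,v2:inf,v3:0,v4:inf,v5:5,v6:20,v7:inf,v8:inf
step 3: dist = v0:34,v1:inf,v2:36,v3:0,v4:inf,v5:5,v6:20,v7:inf,v8:inf
step 4: dist = v0:34,v1:inf,v2:36,v3:0,v4:46,v5:5,v6:20,v7:inf,v8:inf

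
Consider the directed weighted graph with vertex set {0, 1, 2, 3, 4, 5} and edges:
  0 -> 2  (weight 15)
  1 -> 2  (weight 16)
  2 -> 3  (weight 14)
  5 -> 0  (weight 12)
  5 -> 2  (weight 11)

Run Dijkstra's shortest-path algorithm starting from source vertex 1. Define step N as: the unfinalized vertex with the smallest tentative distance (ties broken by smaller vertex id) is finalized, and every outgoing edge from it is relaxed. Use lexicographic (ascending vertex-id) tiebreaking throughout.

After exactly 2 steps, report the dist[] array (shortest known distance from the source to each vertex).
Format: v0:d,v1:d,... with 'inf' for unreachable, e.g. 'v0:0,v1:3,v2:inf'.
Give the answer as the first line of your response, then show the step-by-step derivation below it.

v0:inf,v1:0,v2:16,v3:30,v4:inf,v5:inf

step 1: dist = v0:inf,v1:0,v2:16,v3:inf,v4:inf,v5:inf
step 2: dist = v0:inf,v1:0,v2:16,v3:30,v4:inf,v5:inf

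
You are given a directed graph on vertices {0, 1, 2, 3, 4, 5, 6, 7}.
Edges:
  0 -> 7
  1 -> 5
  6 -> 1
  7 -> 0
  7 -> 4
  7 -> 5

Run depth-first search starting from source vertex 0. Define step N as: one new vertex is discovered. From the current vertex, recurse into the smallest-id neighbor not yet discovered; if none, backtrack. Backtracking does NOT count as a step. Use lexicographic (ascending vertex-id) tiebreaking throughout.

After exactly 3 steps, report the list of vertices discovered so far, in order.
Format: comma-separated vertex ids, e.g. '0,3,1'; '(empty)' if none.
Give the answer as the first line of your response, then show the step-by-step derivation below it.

0,7,4

step 1: discover 0; path=0; order=0
step 2: discover 7; path=0>7; order=0,7
step 3: discover 4; path=0>7>4; order=0,7,4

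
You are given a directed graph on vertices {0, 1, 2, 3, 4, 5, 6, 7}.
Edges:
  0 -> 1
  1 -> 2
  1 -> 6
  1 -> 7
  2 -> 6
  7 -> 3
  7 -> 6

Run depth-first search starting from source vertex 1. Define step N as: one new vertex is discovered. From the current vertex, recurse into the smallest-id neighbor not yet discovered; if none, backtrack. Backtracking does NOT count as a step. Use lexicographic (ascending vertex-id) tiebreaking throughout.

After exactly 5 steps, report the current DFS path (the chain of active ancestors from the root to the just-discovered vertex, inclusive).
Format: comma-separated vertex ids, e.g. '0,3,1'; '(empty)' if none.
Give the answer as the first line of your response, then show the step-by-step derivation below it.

1,7,3

step 1: discover 1; path=1; order=1
step 2: discover 2; path=1>2; order=1,2
step 3: discover 6; path=1>2>6; order=1,2,6
step 4: discover 7; path=1>7; order=1,2,6,7
step 5: discover 3; path=1>7>3; order=1,2,6,7,3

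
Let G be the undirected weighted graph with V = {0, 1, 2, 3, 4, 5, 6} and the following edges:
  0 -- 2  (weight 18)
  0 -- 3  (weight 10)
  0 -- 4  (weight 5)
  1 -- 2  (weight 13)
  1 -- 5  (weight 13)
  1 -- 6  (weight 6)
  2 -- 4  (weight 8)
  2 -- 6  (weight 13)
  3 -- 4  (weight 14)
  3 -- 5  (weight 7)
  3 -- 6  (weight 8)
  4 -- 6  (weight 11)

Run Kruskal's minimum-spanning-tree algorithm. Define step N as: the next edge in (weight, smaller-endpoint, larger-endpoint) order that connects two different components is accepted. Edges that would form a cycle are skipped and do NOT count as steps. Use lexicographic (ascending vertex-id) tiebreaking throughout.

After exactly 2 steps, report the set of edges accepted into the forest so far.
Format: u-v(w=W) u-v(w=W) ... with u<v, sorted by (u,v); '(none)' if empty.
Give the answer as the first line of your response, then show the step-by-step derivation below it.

0-4(w=5) 1-6(w=6)

step 1: add edge 0-4 (w=5); MST = {0-4(w=5)}
step 2: add edge 1-6 (w=6); MST = {0-4(w=5) 1-6(w=6)}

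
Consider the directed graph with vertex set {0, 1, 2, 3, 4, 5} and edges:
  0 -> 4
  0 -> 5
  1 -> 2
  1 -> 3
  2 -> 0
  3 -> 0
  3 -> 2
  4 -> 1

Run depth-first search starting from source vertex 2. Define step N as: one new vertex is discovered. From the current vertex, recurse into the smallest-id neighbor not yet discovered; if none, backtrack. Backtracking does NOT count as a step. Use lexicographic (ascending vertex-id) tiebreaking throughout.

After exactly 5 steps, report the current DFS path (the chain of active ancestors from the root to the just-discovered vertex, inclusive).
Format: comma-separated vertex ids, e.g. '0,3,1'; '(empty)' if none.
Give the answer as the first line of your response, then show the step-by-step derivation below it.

2,0,4,1,3

step 1: discover 2; path=2; order=2
step 2: discover 0; path=2>0; order=2,0
step 3: discover 4; path=2>0>4; order=2,0,4
step 4: discover 1; path=2>0>4>1; order=2,0,4,1
step 5: discover 3; path=2>0>4>1>3; order=2,0,4,1,3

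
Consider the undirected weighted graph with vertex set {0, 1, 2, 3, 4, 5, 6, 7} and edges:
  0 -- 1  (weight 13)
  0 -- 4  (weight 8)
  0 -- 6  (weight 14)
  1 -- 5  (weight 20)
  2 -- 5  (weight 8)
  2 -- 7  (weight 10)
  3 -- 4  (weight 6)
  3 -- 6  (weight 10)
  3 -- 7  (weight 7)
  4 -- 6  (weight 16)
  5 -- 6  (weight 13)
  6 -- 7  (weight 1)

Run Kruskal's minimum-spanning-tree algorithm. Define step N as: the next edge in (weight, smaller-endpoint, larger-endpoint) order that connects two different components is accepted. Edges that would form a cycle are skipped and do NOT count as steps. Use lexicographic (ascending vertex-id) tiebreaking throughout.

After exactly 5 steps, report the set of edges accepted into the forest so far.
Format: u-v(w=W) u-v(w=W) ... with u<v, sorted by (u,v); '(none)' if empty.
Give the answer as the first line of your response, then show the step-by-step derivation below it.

0-4(w=8) 2-5(w=8) 3-4(w=6) 3-7(w=7) 6-7(w=1)

step 1: add edge 6-7 (w=1); MST = {6-7(w=1)}
step 2: add edge 3-4 (w=6); MST = {3-4(w=6) 6-7(w=1)}
step 3: add edge 3-7 (w=7); MST = {3-4(w=6) 3-7(w=7) 6-7(w=1)}
step 4: add edge 0-4 (w=8); MST = {0-4(w=8) 3-4(w=6) 3-7(w=7) 6-7(w=1)}
step 5: add edge 2-5 (w=8); MST = {0-4(w=8) 2-5(w=8) 3-4(w=6) 3-7(w=7) 6-7(w=1)}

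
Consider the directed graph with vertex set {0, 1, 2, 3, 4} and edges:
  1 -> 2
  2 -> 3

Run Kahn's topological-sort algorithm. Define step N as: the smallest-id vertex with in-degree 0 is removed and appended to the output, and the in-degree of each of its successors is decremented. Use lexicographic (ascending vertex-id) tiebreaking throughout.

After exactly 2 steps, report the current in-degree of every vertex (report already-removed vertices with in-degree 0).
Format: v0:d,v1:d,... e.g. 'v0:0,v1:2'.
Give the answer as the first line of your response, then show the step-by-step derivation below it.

v0:0,v1:0,v2:0,v3:1,v4:0

step 1: output 0; order=[0]; indeg=(0,0,1,1,0)
step 2: output 1; order=[0,1]; indeg=(0,0,0,1,0)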